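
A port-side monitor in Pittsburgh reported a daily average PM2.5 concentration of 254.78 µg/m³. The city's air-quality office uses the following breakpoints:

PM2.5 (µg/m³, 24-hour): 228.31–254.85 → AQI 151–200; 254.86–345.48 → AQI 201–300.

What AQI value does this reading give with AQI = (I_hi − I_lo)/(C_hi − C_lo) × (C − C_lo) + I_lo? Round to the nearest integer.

PM2.5: 254.78 lies in 228.31–254.85, so I_lo=151, I_hi=200, C_lo=228.31, C_hi=254.85.
(200−151)/(254.85−228.31) × (254.78−228.31) + 151 = 49/26.54 × 26.47 + 151 ≈ 199.87 → 200.

200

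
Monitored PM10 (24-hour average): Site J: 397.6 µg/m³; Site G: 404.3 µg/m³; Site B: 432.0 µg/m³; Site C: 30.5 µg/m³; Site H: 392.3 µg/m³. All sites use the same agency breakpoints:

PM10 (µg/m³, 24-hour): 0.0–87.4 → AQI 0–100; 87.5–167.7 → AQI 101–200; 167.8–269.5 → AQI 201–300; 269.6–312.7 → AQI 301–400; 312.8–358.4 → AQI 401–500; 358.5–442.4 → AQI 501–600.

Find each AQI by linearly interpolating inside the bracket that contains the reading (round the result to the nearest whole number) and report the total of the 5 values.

2266

Site J: 397.6 ∈ [358.5, 442.4] ↔ index [501, 600].
501 + (397.6−358.5)·(600−501)/(442.4−358.5) = 501 + 39.1·99/83.9 ≈ 547.14, so AQI = 547.
Site G: 404.3 ∈ [358.5, 442.4] ↔ index [501, 600].
501 + (404.3−358.5)·(600−501)/(442.4−358.5) = 501 + 45.8·99/83.9 ≈ 555.04, so AQI = 555.
Site B 432.0: bracket 358.5–442.4 → index 501–600; slope 99/83.9, offset 73.5.
AQI = 501 + 99/83.9·73.5 ≈ 587.73 ⇒ 588.
Site C: 30.5 ∈ [0.0, 87.4] ↔ index [0, 100].
0 + (30.5−0.0)·(100−0)/(87.4−0.0) = 0 + 30.5·100/87.4 ≈ 34.90, so AQI = 35.
Site H: 392.3 lies in 358.5–442.4, so I_lo=501, I_hi=600, C_lo=358.5, C_hi=442.4.
(600−501)/(442.4−358.5) × (392.3−358.5) + 501 = 99/83.9 × 33.8 + 501 ≈ 540.88 → 541.
AQIs: Site J=547, Site G=555, Site B=588, Site C=35, Site H=541. Sum = 547 + 555 + 588 + 35 + 541 = 2266.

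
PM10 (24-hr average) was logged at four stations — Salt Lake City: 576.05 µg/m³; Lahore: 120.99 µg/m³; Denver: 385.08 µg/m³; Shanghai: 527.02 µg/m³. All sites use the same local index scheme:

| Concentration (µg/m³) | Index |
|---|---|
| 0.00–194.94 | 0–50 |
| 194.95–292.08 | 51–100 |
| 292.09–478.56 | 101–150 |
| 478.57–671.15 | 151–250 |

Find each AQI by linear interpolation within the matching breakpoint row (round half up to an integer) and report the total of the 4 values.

Salt Lake City: 576.05 ∈ [478.57, 671.15] ↔ index [151, 250].
151 + (576.05−478.57)·(250−151)/(671.15−478.57) = 151 + 97.48·99/192.58 ≈ 201.11, so AQI = 201.
Lahore: row 0.00–194.94 (AQI 0–50). (50−0)·(120.99−0.00)/(194.94−0.00) + 0 = 50·120.99/194.94 + 0 ≈ 31.03 → 31.
Denver 385.08: bracket 292.09–478.56 → index 101–150; slope 49/186.47, offset 92.99.
AQI = 101 + 49/186.47·92.99 ≈ 125.44 ⇒ 125.
Shanghai: 527.02 lies in 478.57–671.15, so I_lo=151, I_hi=250, C_lo=478.57, C_hi=671.15.
(250−151)/(671.15−478.57) × (527.02−478.57) + 151 = 99/192.58 × 48.45 + 151 ≈ 175.91 → 176.
AQIs: Salt Lake City=201, Lahore=31, Denver=125, Shanghai=176. Sum = 201 + 31 + 125 + 176 = 533.

533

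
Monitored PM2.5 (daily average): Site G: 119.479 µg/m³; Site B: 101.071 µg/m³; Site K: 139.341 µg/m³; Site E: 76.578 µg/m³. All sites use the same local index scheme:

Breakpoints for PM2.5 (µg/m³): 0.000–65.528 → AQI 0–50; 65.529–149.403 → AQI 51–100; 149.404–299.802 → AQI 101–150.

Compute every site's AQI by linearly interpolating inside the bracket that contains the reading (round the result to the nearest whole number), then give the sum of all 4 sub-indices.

306

Site G: 119.479 lies in 65.529–149.403, so I_lo=51, I_hi=100, C_lo=65.529, C_hi=149.403.
(100−51)/(149.403−65.529) × (119.479−65.529) + 51 = 49/83.874 × 53.950 + 51 ≈ 82.52 → 83.
Site B: 101.071 lies in 65.529–149.403, so I_lo=51, I_hi=100, C_lo=65.529, C_hi=149.403.
(100−51)/(149.403−65.529) × (101.071−65.529) + 51 = 49/83.874 × 35.542 + 51 ≈ 71.76 → 72.
Site K: 139.341 lies in 65.529–149.403, so I_lo=51, I_hi=100, C_lo=65.529, C_hi=149.403.
(100−51)/(149.403−65.529) × (139.341−65.529) + 51 = 49/83.874 × 73.812 + 51 ≈ 94.12 → 94.
Site E: row 65.529–149.403 (AQI 51–100). (100−51)·(76.578−65.529)/(149.403−65.529) + 51 = 49·11.049/83.874 + 51 ≈ 57.45 → 57.
AQIs: Site G=83, Site B=72, Site K=94, Site E=57. Sum = 83 + 72 + 94 + 57 = 306.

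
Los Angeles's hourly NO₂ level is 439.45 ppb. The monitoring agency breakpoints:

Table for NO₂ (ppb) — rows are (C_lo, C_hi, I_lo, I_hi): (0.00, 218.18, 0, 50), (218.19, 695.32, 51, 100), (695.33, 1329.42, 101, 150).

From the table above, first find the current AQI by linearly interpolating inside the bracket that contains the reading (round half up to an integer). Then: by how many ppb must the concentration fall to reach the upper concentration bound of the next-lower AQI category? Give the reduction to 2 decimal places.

NO₂: 439.45 ∈ [218.19, 695.32] ↔ index [51, 100].
51 + (439.45−218.19)·(100−51)/(695.32−218.19) = 51 + 221.26·49/477.13 ≈ 73.72, so AQI = 74.
Current AQI 74 is in the Moderate range (51–100). The next-lower category tops out at AQI 50, whose upper concentration bound is 218.18 ppb.
Reduction needed = 439.45 − 218.18 = 221.27 ppb.

221.27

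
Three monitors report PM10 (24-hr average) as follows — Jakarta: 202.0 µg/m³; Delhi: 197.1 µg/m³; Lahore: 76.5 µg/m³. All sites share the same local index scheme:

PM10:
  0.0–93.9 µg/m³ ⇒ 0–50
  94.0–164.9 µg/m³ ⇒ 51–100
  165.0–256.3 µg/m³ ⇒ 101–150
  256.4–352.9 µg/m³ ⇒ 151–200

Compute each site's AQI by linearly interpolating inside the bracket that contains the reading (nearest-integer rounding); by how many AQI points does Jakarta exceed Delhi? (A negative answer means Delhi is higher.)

3

Jakarta 202.0: bracket 165.0–256.3 → index 101–150; slope 49/91.3, offset 37.0.
AQI = 101 + 49/91.3·37.0 ≈ 120.86 ⇒ 121.
Delhi: 197.1 lies in 165.0–256.3, so I_lo=101, I_hi=150, C_lo=165.0, C_hi=256.3.
(150−101)/(256.3−165.0) × (197.1−165.0) + 101 = 49/91.3 × 32.1 + 101 ≈ 118.23 → 118.
Lahore: row 0.0–93.9 (AQI 0–50). (50−0)·(76.5−0.0)/(93.9−0.0) + 0 = 50·76.5/93.9 + 0 ≈ 40.73 → 41.
AQIs: Jakarta=121, Delhi=118, Lahore=41. Jakarta (121) − Delhi (118) = 3.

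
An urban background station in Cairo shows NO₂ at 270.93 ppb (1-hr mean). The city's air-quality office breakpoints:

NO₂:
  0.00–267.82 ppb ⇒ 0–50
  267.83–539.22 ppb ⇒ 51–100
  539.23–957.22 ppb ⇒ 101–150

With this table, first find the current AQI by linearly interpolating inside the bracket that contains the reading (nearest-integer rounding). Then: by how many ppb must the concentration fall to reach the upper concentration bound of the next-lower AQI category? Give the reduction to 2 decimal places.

NO₂: 270.93 ∈ [267.83, 539.22] ↔ index [51, 100].
51 + (270.93−267.83)·(100−51)/(539.22−267.83) = 51 + 3.10·49/271.39 ≈ 51.56, so AQI = 52.
Current AQI 52 is in the Moderate range (51–100). The next-lower category tops out at AQI 50, whose upper concentration bound is 267.82 ppb.
Reduction needed = 270.93 − 267.82 = 3.11 ppb.

3.11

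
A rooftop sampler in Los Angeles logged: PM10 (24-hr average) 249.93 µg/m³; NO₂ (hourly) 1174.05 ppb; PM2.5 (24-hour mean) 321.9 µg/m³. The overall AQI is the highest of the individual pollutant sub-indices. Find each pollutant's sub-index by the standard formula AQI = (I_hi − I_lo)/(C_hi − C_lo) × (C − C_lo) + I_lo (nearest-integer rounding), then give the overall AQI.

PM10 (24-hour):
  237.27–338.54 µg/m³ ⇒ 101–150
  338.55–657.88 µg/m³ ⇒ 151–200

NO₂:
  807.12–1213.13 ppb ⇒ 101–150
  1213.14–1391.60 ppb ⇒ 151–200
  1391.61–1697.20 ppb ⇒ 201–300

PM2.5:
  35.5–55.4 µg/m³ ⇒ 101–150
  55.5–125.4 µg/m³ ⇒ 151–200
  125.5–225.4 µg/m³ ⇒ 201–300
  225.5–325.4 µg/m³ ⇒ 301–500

493

PM10: 249.93 ∈ [237.27, 338.54] ↔ index [101, 150].
101 + (249.93−237.27)·(150−101)/(338.54−237.27) = 101 + 12.66·49/101.27 ≈ 107.13, so AQI = 107.
NO₂: row 807.12–1213.13 (AQI 101–150). (150−101)·(1174.05−807.12)/(1213.13−807.12) + 101 = 49·366.93/406.01 + 101 ≈ 145.28 → 145.
PM2.5: 321.9 ∈ [225.5, 325.4] ↔ index [301, 500].
301 + (321.9−225.5)·(500−301)/(325.4−225.5) = 301 + 96.4·199/99.9 ≈ 493.03, so AQI = 493.
Sub-indices: PM10→107, NO₂→145, PM2.5→493. Overall AQI = max = 493; dominant pollutant is PM2.5.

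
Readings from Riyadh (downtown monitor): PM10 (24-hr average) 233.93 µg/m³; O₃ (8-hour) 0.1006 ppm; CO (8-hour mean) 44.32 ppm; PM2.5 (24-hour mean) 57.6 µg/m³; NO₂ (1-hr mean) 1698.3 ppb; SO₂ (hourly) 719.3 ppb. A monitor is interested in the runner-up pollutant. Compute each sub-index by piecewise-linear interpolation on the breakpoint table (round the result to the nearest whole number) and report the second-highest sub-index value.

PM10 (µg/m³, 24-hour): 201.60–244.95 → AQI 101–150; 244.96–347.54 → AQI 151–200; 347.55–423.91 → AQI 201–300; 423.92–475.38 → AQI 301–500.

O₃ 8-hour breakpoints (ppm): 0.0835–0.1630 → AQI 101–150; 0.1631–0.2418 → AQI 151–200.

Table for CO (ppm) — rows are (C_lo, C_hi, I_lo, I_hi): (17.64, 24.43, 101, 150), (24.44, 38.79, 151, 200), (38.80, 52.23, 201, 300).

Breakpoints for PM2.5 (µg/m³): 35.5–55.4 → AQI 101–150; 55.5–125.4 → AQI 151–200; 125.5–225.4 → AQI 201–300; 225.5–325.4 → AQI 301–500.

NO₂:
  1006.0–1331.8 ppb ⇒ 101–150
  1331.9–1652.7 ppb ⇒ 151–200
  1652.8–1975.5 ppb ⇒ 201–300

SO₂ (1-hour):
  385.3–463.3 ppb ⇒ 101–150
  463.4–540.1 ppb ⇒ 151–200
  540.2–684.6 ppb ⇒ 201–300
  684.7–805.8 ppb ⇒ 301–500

242

PM10: row 201.60–244.95 (AQI 101–150). (150−101)·(233.93−201.60)/(244.95−201.60) + 101 = 49·32.33/43.35 + 101 ≈ 137.54 → 138.
O₃: row 0.0835–0.1630 (AQI 101–150). (150−101)·(0.1006−0.0835)/(0.1630−0.0835) + 101 = 49·0.0171/0.0795 + 101 ≈ 111.54 → 112.
CO: 44.32 lies in 38.80–52.23, so I_lo=201, I_hi=300, C_lo=38.80, C_hi=52.23.
(300−201)/(52.23−38.80) × (44.32−38.80) + 201 = 99/13.43 × 5.52 + 201 ≈ 241.69 → 242.
PM2.5: row 55.5–125.4 (AQI 151–200). (200−151)·(57.6−55.5)/(125.4−55.5) + 151 = 49·2.1/69.9 + 151 ≈ 152.47 → 152.
NO₂: 1698.3 lies in 1652.8–1975.5, so I_lo=201, I_hi=300, C_lo=1652.8, C_hi=1975.5.
(300−201)/(1975.5−1652.8) × (1698.3−1652.8) + 201 = 99/322.7 × 45.5 + 201 ≈ 214.96 → 215.
SO₂: row 684.7–805.8 (AQI 301–500). (500−301)·(719.3−684.7)/(805.8−684.7) + 301 = 199·34.6/121.1 + 301 ≈ 357.86 → 358.
Sub-indices: PM10→138, O₃→112, CO→242, PM2.5→152, NO₂→215, SO₂→358. Ranked high→low: 358, 242, 215, 152, 138, 112. Second-highest sub-index = 242.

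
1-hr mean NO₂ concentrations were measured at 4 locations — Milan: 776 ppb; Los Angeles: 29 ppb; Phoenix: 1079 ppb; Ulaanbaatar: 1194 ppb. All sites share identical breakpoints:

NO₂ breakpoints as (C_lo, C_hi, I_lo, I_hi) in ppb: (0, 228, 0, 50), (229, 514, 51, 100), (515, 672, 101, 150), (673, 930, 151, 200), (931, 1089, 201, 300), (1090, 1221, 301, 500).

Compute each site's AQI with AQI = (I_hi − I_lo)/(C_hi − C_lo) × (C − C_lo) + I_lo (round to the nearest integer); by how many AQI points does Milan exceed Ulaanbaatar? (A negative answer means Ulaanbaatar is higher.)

Milan: row 673–930 (AQI 151–200). (200−151)·(776−673)/(930−673) + 151 = 49·103/257 + 151 ≈ 170.64 → 171.
Los Angeles: 29 ∈ [0, 228] ↔ index [0, 50].
0 + (29−0)·(50−0)/(228−0) = 0 + 29·50/228 ≈ 6.36, so AQI = 6.
Phoenix: 1079 lies in 931–1089, so I_lo=201, I_hi=300, C_lo=931, C_hi=1089.
(300−201)/(1089−931) × (1079−931) + 201 = 99/158 × 148 + 201 ≈ 293.73 → 294.
Ulaanbaatar: row 1090–1221 (AQI 301–500). (500−301)·(1194−1090)/(1221−1090) + 301 = 199·104/131 + 301 ≈ 458.98 → 459.
AQIs: Milan=171, Los Angeles=6, Phoenix=294, Ulaanbaatar=459. Milan (171) − Ulaanbaatar (459) = -288.

-288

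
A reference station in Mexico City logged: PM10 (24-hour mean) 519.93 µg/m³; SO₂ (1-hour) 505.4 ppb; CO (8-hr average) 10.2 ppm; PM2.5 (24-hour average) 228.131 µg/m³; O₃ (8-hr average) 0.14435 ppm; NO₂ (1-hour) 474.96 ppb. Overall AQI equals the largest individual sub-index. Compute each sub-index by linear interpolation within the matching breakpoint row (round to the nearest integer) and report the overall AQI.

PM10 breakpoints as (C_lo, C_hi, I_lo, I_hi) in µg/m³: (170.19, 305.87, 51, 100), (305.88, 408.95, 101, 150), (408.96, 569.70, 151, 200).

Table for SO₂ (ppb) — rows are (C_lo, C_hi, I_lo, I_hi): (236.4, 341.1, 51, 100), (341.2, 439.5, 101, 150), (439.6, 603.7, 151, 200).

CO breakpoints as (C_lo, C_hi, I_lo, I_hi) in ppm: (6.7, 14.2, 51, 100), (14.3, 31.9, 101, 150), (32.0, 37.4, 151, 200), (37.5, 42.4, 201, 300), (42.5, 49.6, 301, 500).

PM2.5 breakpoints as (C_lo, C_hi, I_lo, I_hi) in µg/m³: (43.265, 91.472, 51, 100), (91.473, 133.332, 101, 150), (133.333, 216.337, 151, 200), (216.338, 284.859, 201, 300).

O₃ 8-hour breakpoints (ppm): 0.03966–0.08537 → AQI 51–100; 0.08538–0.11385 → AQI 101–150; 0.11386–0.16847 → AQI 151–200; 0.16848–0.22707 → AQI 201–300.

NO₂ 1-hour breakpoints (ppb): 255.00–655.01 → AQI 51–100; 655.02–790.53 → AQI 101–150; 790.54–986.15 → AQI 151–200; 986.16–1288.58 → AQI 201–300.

218

PM10: 519.93 lies in 408.96–569.70, so I_lo=151, I_hi=200, C_lo=408.96, C_hi=569.70.
(200−151)/(569.70−408.96) × (519.93−408.96) + 151 = 49/160.74 × 110.97 + 151 ≈ 184.83 → 185.
SO₂: 505.4 ∈ [439.6, 603.7] ↔ index [151, 200].
151 + (505.4−439.6)·(200−151)/(603.7−439.6) = 151 + 65.8·49/164.1 ≈ 170.65, so AQI = 171.
CO: row 6.7–14.2 (AQI 51–100). (100−51)·(10.2−6.7)/(14.2−6.7) + 51 = 49·3.5/7.5 + 51 ≈ 73.87 → 74.
PM2.5: 228.131 ∈ [216.338, 284.859] ↔ index [201, 300].
201 + (228.131−216.338)·(300−201)/(284.859−216.338) = 201 + 11.793·99/68.521 ≈ 218.04, so AQI = 218.
O₃ 0.14435: bracket 0.11386–0.16847 → index 151–200; slope 49/0.05461, offset 0.03049.
AQI = 151 + 49/0.05461·0.03049 ≈ 178.36 ⇒ 178.
NO₂: row 255.00–655.01 (AQI 51–100). (100−51)·(474.96−255.00)/(655.01−255.00) + 51 = 49·219.96/400.01 + 51 ≈ 77.94 → 78.
Sub-indices: PM10→185, SO₂→171, CO→74, PM2.5→218, O₃→178, NO₂→78. Overall AQI = max = 218; dominant pollutant is PM2.5.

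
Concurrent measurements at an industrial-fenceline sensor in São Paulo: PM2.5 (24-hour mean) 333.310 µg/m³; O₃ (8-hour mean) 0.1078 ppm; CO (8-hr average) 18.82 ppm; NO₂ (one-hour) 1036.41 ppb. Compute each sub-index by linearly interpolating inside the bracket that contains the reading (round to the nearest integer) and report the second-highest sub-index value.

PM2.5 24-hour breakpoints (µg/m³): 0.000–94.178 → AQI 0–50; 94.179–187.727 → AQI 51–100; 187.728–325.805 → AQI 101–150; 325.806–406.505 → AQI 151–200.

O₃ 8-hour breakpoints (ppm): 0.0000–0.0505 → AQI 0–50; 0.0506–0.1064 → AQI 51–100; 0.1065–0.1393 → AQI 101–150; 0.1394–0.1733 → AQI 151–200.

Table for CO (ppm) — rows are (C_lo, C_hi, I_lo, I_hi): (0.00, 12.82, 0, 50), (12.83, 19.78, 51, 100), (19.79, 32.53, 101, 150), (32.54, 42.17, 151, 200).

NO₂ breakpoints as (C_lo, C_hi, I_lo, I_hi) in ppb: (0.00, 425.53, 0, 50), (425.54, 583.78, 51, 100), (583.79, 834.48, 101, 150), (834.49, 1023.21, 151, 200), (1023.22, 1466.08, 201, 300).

PM2.5: row 325.806–406.505 (AQI 151–200). (200−151)·(333.310−325.806)/(406.505−325.806) + 151 = 49·7.504/80.699 + 151 ≈ 155.56 → 156.
O₃: 0.1078 ∈ [0.1065, 0.1393] ↔ index [101, 150].
101 + (0.1078−0.1065)·(150−101)/(0.1393−0.1065) = 101 + 0.0013·49/0.0328 ≈ 102.94, so AQI = 103.
CO: row 12.83–19.78 (AQI 51–100). (100−51)·(18.82−12.83)/(19.78−12.83) + 51 = 49·5.99/6.95 + 51 ≈ 93.23 → 93.
NO₂: row 1023.22–1466.08 (AQI 201–300). (300−201)·(1036.41−1023.22)/(1466.08−1023.22) + 201 = 99·13.19/442.86 + 201 ≈ 203.95 → 204.
Sub-indices: PM2.5→156, O₃→103, CO→93, NO₂→204. Ranked high→low: 204, 156, 103, 93. Second-highest sub-index = 156.

156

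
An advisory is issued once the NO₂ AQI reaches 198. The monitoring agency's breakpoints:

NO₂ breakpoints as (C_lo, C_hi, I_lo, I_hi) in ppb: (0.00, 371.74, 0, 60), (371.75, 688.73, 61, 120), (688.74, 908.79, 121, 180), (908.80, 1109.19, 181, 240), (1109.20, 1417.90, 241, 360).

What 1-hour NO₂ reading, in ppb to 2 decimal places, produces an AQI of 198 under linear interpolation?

966.54

AQI 198 lies in the 181–240 band, which corresponds to 908.80–1109.19 ppb.
C = 908.80 + (198−181)×(1109.19−908.80)/(240−181) = 908.80 + 17×200.39/59 ≈ 966.5395 ppb → 966.54 ppb to 2 dp.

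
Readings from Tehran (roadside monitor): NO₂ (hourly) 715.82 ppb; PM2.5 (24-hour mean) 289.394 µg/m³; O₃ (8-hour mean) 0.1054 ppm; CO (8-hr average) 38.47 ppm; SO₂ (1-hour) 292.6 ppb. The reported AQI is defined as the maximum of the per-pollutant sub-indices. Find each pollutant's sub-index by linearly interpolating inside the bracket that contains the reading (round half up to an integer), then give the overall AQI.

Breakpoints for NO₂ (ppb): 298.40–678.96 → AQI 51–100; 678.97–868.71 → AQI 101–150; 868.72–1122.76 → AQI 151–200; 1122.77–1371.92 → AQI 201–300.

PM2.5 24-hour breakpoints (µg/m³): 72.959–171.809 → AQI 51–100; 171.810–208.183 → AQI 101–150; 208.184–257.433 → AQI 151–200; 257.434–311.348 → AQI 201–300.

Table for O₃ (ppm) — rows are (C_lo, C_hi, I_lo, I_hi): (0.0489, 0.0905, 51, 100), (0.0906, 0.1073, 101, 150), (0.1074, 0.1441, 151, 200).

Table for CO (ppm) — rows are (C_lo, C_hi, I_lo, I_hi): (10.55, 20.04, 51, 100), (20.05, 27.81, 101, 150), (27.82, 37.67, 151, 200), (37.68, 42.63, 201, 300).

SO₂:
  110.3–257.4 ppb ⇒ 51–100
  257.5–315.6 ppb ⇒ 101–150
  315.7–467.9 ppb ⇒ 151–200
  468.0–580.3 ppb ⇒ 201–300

NO₂: 715.82 lies in 678.97–868.71, so I_lo=101, I_hi=150, C_lo=678.97, C_hi=868.71.
(150−101)/(868.71−678.97) × (715.82−678.97) + 101 = 49/189.74 × 36.85 + 101 ≈ 110.52 → 111.
PM2.5: row 257.434–311.348 (AQI 201–300). (300−201)·(289.394−257.434)/(311.348−257.434) + 201 = 99·31.960/53.914 + 201 ≈ 259.69 → 260.
O₃: row 0.0906–0.1073 (AQI 101–150). (150−101)·(0.1054−0.0906)/(0.1073−0.0906) + 101 = 49·0.0148/0.0167 + 101 ≈ 144.43 → 144.
CO: 38.47 ∈ [37.68, 42.63] ↔ index [201, 300].
201 + (38.47−37.68)·(300−201)/(42.63−37.68) = 201 + 0.79·99/4.95 ≈ 216.80, so AQI = 217.
SO₂: 292.6 ∈ [257.5, 315.6] ↔ index [101, 150].
101 + (292.6−257.5)·(150−101)/(315.6−257.5) = 101 + 35.1·49/58.1 ≈ 130.60, so AQI = 131.
Sub-indices: NO₂→111, PM2.5→260, O₃→144, CO→217, SO₂→131. Overall AQI = max = 260; dominant pollutant is PM2.5.
AQI 260: Very Unhealthy.

260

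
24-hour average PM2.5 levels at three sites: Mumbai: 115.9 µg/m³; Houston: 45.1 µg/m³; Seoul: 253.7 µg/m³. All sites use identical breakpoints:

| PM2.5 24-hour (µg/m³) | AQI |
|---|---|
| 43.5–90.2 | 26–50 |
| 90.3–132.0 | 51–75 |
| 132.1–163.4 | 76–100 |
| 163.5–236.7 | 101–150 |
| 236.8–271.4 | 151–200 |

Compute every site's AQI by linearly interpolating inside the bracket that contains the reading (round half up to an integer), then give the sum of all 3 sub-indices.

Mumbai: 115.9 lies in 90.3–132.0, so I_lo=51, I_hi=75, C_lo=90.3, C_hi=132.0.
(75−51)/(132.0−90.3) × (115.9−90.3) + 51 = 24/41.7 × 25.6 + 51 ≈ 65.73 → 66.
Houston: 45.1 ∈ [43.5, 90.2] ↔ index [26, 50].
26 + (45.1−43.5)·(50−26)/(90.2−43.5) = 26 + 1.6·24/46.7 ≈ 26.82, so AQI = 27.
Seoul 253.7: bracket 236.8–271.4 → index 151–200; slope 49/34.6, offset 16.9.
AQI = 151 + 49/34.6·16.9 ≈ 174.93 ⇒ 175.
AQIs: Mumbai=66, Houston=27, Seoul=175. Sum = 66 + 27 + 175 = 268.

268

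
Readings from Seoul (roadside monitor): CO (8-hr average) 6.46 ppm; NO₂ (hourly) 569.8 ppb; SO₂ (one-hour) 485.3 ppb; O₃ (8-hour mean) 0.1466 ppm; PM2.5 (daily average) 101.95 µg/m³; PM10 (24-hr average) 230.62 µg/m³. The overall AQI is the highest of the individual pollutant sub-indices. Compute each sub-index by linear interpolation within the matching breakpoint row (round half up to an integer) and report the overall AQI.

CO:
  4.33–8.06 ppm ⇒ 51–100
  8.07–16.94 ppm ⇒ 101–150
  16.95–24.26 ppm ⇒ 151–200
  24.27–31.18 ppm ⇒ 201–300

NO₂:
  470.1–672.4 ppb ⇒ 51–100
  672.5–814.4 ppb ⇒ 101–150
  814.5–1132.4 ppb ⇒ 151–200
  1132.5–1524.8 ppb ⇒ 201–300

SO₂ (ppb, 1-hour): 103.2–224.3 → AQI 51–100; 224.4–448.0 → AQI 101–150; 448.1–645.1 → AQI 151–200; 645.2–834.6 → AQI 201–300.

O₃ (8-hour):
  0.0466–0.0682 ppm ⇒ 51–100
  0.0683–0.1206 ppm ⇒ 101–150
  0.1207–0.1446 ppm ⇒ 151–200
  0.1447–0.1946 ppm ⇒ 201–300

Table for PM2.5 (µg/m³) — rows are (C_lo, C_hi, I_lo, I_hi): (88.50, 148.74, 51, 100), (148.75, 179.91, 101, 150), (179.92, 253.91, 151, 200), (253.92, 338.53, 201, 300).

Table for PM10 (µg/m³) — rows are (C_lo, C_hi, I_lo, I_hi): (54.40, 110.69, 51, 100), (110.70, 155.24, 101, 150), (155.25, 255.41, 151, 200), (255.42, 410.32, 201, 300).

205

CO: row 4.33–8.06 (AQI 51–100). (100−51)·(6.46−4.33)/(8.06−4.33) + 51 = 49·2.13/3.73 + 51 ≈ 78.98 → 79.
NO₂ 569.8: bracket 470.1–672.4 → index 51–100; slope 49/202.3, offset 99.7.
AQI = 51 + 49/202.3·99.7 ≈ 75.15 ⇒ 75.
SO₂: 485.3 lies in 448.1–645.1, so I_lo=151, I_hi=200, C_lo=448.1, C_hi=645.1.
(200−151)/(645.1−448.1) × (485.3−448.1) + 151 = 49/197.0 × 37.2 + 151 ≈ 160.25 → 160.
O₃: 0.1466 ∈ [0.1447, 0.1946] ↔ index [201, 300].
201 + (0.1466−0.1447)·(300−201)/(0.1946−0.1447) = 201 + 0.0019·99/0.0499 ≈ 204.77, so AQI = 205.
PM2.5 101.95: bracket 88.50–148.74 → index 51–100; slope 49/60.24, offset 13.45.
AQI = 51 + 49/60.24·13.45 ≈ 61.94 ⇒ 62.
PM10: 230.62 lies in 155.25–255.41, so I_lo=151, I_hi=200, C_lo=155.25, C_hi=255.41.
(200−151)/(255.41−155.25) × (230.62−155.25) + 151 = 49/100.16 × 75.37 + 151 ≈ 187.87 → 188.
Sub-indices: CO→79, NO₂→75, SO₂→160, O₃→205, PM2.5→62, PM10→188. Overall AQI = max = 205; dominant pollutant is O₃.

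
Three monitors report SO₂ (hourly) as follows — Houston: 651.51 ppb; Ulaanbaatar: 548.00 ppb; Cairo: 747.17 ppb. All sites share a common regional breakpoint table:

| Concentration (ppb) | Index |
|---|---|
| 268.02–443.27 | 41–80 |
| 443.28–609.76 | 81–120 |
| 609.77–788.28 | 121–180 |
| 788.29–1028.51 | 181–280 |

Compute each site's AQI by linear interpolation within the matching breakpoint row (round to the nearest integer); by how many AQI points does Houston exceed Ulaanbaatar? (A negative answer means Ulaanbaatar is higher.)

Houston: 651.51 ∈ [609.77, 788.28] ↔ index [121, 180].
121 + (651.51−609.77)·(180−121)/(788.28−609.77) = 121 + 41.74·59/178.51 ≈ 134.80, so AQI = 135.
Ulaanbaatar: 548.00 ∈ [443.28, 609.76] ↔ index [81, 120].
81 + (548.00−443.28)·(120−81)/(609.76−443.28) = 81 + 104.72·39/166.48 ≈ 105.53, so AQI = 106.
Cairo: 747.17 lies in 609.77–788.28, so I_lo=121, I_hi=180, C_lo=609.77, C_hi=788.28.
(180−121)/(788.28−609.77) × (747.17−609.77) + 121 = 59/178.51 × 137.40 + 121 ≈ 166.41 → 166.
AQIs: Houston=135, Ulaanbaatar=106, Cairo=166. Houston (135) − Ulaanbaatar (106) = 29.

29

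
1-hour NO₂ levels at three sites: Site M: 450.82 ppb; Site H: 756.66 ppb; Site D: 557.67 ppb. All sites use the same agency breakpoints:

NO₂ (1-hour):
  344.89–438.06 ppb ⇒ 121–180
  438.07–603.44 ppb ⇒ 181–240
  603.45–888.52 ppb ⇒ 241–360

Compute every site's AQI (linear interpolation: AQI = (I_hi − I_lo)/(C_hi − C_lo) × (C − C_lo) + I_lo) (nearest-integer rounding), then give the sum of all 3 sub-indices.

715

Site M: row 438.07–603.44 (AQI 181–240). (240−181)·(450.82−438.07)/(603.44−438.07) + 181 = 59·12.75/165.37 + 181 ≈ 185.55 → 186.
Site H: row 603.45–888.52 (AQI 241–360). (360−241)·(756.66−603.45)/(888.52−603.45) + 241 = 119·153.21/285.07 + 241 ≈ 304.96 → 305.
Site D: 557.67 ∈ [438.07, 603.44] ↔ index [181, 240].
181 + (557.67−438.07)·(240−181)/(603.44−438.07) = 181 + 119.60·59/165.37 ≈ 223.67, so AQI = 224.
AQIs: Site M=186, Site H=305, Site D=224. Sum = 186 + 305 + 224 = 715.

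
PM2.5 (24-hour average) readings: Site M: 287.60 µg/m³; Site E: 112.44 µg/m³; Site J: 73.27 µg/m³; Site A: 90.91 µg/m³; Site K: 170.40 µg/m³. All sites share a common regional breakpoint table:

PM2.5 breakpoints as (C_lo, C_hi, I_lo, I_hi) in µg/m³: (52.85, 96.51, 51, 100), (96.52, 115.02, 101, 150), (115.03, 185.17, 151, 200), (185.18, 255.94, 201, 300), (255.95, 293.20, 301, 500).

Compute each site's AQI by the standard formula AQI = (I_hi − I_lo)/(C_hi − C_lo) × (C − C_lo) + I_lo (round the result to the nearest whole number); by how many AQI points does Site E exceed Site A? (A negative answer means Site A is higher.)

Site M: 287.60 lies in 255.95–293.20, so I_lo=301, I_hi=500, C_lo=255.95, C_hi=293.20.
(500−301)/(293.20−255.95) × (287.60−255.95) + 301 = 199/37.25 × 31.65 + 301 ≈ 470.08 → 470.
Site E 112.44: bracket 96.52–115.02 → index 101–150; slope 49/18.50, offset 15.92.
AQI = 101 + 49/18.50·15.92 ≈ 143.17 ⇒ 143.
Site J 73.27: bracket 52.85–96.51 → index 51–100; slope 49/43.66, offset 20.42.
AQI = 51 + 49/43.66·20.42 ≈ 73.92 ⇒ 74.
Site A: row 52.85–96.51 (AQI 51–100). (100−51)·(90.91−52.85)/(96.51−52.85) + 51 = 49·38.06/43.66 + 51 ≈ 93.72 → 94.
Site K: 170.40 ∈ [115.03, 185.17] ↔ index [151, 200].
151 + (170.40−115.03)·(200−151)/(185.17−115.03) = 151 + 55.37·49/70.14 ≈ 189.68, so AQI = 190.
AQIs: Site M=470, Site E=143, Site J=74, Site A=94, Site K=190. Site E (143) − Site A (94) = 49.

49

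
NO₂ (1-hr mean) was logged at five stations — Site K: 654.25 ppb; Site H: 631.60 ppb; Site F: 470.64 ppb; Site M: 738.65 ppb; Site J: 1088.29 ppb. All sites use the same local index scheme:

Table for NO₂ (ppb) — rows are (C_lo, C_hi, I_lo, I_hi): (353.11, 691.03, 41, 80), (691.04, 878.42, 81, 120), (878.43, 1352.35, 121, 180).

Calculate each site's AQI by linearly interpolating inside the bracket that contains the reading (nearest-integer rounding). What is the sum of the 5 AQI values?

Site K: 654.25 lies in 353.11–691.03, so I_lo=41, I_hi=80, C_lo=353.11, C_hi=691.03.
(80−41)/(691.03−353.11) × (654.25−353.11) + 41 = 39/337.92 × 301.14 + 41 ≈ 75.76 → 76.
Site H: 631.60 lies in 353.11–691.03, so I_lo=41, I_hi=80, C_lo=353.11, C_hi=691.03.
(80−41)/(691.03−353.11) × (631.60−353.11) + 41 = 39/337.92 × 278.49 + 41 ≈ 73.14 → 73.
Site F: 470.64 lies in 353.11–691.03, so I_lo=41, I_hi=80, C_lo=353.11, C_hi=691.03.
(80−41)/(691.03−353.11) × (470.64−353.11) + 41 = 39/337.92 × 117.53 + 41 ≈ 54.56 → 55.
Site M: 738.65 lies in 691.04–878.42, so I_lo=81, I_hi=120, C_lo=691.04, C_hi=878.42.
(120−81)/(878.42−691.04) × (738.65−691.04) + 81 = 39/187.38 × 47.61 + 81 ≈ 90.91 → 91.
Site J: row 878.43–1352.35 (AQI 121–180). (180−121)·(1088.29−878.43)/(1352.35−878.43) + 121 = 59·209.86/473.92 + 121 ≈ 147.13 → 147.
AQIs: Site K=76, Site H=73, Site F=55, Site M=91, Site J=147. Sum = 76 + 73 + 55 + 91 + 147 = 442.

442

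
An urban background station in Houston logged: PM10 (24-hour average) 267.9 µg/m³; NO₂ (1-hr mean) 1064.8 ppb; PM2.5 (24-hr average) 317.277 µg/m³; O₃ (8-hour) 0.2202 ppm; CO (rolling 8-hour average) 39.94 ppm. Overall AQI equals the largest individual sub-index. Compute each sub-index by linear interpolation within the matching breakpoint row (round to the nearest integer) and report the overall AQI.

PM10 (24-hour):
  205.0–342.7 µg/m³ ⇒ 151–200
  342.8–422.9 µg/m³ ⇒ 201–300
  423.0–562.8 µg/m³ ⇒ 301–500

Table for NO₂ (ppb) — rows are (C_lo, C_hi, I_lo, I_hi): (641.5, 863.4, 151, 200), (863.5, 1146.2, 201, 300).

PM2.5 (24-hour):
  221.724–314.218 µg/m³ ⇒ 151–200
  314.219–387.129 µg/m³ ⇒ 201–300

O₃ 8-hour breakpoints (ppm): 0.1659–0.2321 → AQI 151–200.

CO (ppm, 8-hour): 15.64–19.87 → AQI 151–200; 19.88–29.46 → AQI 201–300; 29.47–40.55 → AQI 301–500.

489

PM10 267.9: bracket 205.0–342.7 → index 151–200; slope 49/137.7, offset 62.9.
AQI = 151 + 49/137.7·62.9 ≈ 173.38 ⇒ 173.
NO₂: 1064.8 ∈ [863.5, 1146.2] ↔ index [201, 300].
201 + (1064.8−863.5)·(300−201)/(1146.2−863.5) = 201 + 201.3·99/282.7 ≈ 271.49, so AQI = 271.
PM2.5: 317.277 ∈ [314.219, 387.129] ↔ index [201, 300].
201 + (317.277−314.219)·(300−201)/(387.129−314.219) = 201 + 3.058·99/72.910 ≈ 205.15, so AQI = 205.
O₃: row 0.1659–0.2321 (AQI 151–200). (200−151)·(0.2202−0.1659)/(0.2321−0.1659) + 151 = 49·0.0543/0.0662 + 151 ≈ 191.19 → 191.
CO: 39.94 ∈ [29.47, 40.55] ↔ index [301, 500].
301 + (39.94−29.47)·(500−301)/(40.55−29.47) = 301 + 10.47·199/11.08 ≈ 489.04, so AQI = 489.
Sub-indices: PM10→173, NO₂→271, PM2.5→205, O₃→191, CO→489. Overall AQI = max = 489; dominant pollutant is CO.
AQI 489: Hazardous.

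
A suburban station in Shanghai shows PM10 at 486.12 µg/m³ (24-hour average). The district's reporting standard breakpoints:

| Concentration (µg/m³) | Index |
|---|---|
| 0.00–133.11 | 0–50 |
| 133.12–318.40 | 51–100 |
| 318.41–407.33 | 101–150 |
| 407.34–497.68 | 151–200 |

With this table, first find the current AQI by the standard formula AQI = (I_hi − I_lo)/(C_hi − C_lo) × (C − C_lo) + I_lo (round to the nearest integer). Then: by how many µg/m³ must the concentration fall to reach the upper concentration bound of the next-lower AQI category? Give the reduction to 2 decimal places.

PM10: 486.12 ∈ [407.34, 497.68] ↔ index [151, 200].
151 + (486.12−407.34)·(200−151)/(497.68−407.34) = 151 + 78.78·49/90.34 ≈ 193.73, so AQI = 194.
Current AQI 194 is in the Unhealthy range (151–200). The next-lower category tops out at AQI 150, whose upper concentration bound is 407.33 µg/m³.
Reduction needed = 486.12 − 407.33 = 78.79 µg/m³.

78.79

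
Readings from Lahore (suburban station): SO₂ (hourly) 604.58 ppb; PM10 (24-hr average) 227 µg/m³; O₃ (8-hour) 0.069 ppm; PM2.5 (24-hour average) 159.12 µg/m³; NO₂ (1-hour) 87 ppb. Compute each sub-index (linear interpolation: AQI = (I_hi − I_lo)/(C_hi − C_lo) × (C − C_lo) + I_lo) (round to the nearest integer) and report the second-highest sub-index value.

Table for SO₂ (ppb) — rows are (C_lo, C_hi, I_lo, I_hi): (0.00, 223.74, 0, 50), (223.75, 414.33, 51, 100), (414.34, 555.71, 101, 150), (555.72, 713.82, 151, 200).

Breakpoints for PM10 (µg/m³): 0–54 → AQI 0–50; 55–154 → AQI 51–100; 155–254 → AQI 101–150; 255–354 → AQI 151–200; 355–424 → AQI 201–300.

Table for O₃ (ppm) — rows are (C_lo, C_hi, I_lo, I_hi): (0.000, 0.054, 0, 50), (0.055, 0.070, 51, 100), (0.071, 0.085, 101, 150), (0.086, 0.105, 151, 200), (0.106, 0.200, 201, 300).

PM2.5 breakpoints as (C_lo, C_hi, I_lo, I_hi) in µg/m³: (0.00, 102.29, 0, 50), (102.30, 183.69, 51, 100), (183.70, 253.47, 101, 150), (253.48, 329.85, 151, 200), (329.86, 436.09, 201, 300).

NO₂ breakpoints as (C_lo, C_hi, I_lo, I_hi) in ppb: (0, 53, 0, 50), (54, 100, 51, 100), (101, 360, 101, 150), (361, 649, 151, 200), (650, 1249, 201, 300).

137

SO₂ 604.58: bracket 555.72–713.82 → index 151–200; slope 49/158.10, offset 48.86.
AQI = 151 + 49/158.10·48.86 ≈ 166.14 ⇒ 166.
PM10 227: bracket 155–254 → index 101–150; slope 49/99, offset 72.
AQI = 101 + 49/99·72 ≈ 136.64 ⇒ 137.
O₃ 0.069: bracket 0.055–0.070 → index 51–100; slope 49/0.015, offset 0.014.
AQI = 51 + 49/0.015·0.014 ≈ 96.73 ⇒ 97.
PM2.5: row 102.30–183.69 (AQI 51–100). (100−51)·(159.12−102.30)/(183.69−102.30) + 51 = 49·56.82/81.39 + 51 ≈ 85.21 → 85.
NO₂: 87 lies in 54–100, so I_lo=51, I_hi=100, C_lo=54, C_hi=100.
(100−51)/(100−54) × (87−54) + 51 = 49/46 × 33 + 51 ≈ 86.15 → 86.
Sub-indices: SO₂→166, PM10→137, O₃→97, PM2.5→85, NO₂→86. Ranked high→low: 166, 137, 97, 86, 85. Second-highest sub-index = 137.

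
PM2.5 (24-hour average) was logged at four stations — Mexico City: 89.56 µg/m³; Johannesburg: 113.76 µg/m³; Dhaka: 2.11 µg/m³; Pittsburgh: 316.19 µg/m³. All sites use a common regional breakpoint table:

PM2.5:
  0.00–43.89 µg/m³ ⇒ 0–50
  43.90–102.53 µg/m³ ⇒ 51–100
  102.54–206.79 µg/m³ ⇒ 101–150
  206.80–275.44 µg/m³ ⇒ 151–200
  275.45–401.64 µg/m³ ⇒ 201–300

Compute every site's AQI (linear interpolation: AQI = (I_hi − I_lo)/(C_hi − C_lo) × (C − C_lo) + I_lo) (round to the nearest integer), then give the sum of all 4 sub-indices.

430

Mexico City: 89.56 lies in 43.90–102.53, so I_lo=51, I_hi=100, C_lo=43.90, C_hi=102.53.
(100−51)/(102.53−43.90) × (89.56−43.90) + 51 = 49/58.63 × 45.66 + 51 ≈ 89.16 → 89.
Johannesburg: 113.76 lies in 102.54–206.79, so I_lo=101, I_hi=150, C_lo=102.54, C_hi=206.79.
(150−101)/(206.79−102.54) × (113.76−102.54) + 101 = 49/104.25 × 11.22 + 101 ≈ 106.27 → 106.
Dhaka: row 0.00–43.89 (AQI 0–50). (50−0)·(2.11−0.00)/(43.89−0.00) + 0 = 50·2.11/43.89 + 0 ≈ 2.40 → 2.
Pittsburgh: 316.19 ∈ [275.45, 401.64] ↔ index [201, 300].
201 + (316.19−275.45)·(300−201)/(401.64−275.45) = 201 + 40.74·99/126.19 ≈ 232.96, so AQI = 233.
AQIs: Mexico City=89, Johannesburg=106, Dhaka=2, Pittsburgh=233. Sum = 89 + 106 + 2 + 233 = 430.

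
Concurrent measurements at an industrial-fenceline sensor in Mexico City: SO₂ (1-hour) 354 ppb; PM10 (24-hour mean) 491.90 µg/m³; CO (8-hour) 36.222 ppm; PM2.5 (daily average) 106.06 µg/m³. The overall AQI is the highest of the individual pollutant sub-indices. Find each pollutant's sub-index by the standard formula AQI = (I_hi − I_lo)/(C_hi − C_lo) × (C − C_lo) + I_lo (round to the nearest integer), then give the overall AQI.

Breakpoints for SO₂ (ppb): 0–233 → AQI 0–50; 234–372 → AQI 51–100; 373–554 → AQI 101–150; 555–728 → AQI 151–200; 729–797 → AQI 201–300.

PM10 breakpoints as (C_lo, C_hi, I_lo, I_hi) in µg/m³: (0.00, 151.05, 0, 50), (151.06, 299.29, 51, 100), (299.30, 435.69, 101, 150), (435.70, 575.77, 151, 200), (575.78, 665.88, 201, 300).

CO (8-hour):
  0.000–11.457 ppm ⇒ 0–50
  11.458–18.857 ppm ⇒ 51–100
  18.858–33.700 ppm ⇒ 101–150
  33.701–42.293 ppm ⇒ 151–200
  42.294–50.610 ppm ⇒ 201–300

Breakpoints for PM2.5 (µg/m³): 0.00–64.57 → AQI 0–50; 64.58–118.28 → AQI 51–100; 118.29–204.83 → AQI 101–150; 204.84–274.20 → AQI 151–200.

171

SO₂ 354: bracket 234–372 → index 51–100; slope 49/138, offset 120.
AQI = 51 + 49/138·120 ≈ 93.61 ⇒ 94.
PM10: 491.90 ∈ [435.70, 575.77] ↔ index [151, 200].
151 + (491.90−435.70)·(200−151)/(575.77−435.70) = 151 + 56.20·49/140.07 ≈ 170.66, so AQI = 171.
CO: 36.222 ∈ [33.701, 42.293] ↔ index [151, 200].
151 + (36.222−33.701)·(200−151)/(42.293−33.701) = 151 + 2.521·49/8.592 ≈ 165.38, so AQI = 165.
PM2.5 106.06: bracket 64.58–118.28 → index 51–100; slope 49/53.70, offset 41.48.
AQI = 51 + 49/53.70·41.48 ≈ 88.85 ⇒ 89.
Sub-indices: SO₂→94, PM10→171, CO→165, PM2.5→89. Overall AQI = max = 171; dominant pollutant is PM10.
AQI 171: Unhealthy.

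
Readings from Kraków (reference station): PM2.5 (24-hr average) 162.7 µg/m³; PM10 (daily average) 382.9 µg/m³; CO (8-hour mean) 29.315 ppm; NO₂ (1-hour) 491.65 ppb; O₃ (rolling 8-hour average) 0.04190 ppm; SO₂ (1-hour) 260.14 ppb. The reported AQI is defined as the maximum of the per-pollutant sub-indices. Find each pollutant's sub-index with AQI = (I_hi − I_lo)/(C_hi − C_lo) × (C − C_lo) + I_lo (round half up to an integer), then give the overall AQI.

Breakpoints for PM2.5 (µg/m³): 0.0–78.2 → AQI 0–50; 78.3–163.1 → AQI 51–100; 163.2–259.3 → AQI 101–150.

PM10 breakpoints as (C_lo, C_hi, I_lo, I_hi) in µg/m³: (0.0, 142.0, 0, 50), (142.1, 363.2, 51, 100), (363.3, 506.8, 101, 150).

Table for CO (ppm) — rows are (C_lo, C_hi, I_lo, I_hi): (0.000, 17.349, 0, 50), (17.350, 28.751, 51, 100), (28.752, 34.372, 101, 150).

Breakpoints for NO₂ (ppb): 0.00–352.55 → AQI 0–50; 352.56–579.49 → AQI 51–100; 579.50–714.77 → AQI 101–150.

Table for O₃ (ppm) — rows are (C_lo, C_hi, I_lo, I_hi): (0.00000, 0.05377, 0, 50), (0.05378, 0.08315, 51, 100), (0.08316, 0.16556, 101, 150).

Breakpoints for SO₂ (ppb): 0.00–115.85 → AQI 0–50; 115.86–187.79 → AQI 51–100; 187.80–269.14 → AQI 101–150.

145

PM2.5: row 78.3–163.1 (AQI 51–100). (100−51)·(162.7−78.3)/(163.1−78.3) + 51 = 49·84.4/84.8 + 51 ≈ 99.77 → 100.
PM10: row 363.3–506.8 (AQI 101–150). (150−101)·(382.9−363.3)/(506.8−363.3) + 101 = 49·19.6/143.5 + 101 ≈ 107.69 → 108.
CO: 29.315 lies in 28.752–34.372, so I_lo=101, I_hi=150, C_lo=28.752, C_hi=34.372.
(150−101)/(34.372−28.752) × (29.315−28.752) + 101 = 49/5.620 × 0.563 + 101 ≈ 105.91 → 106.
NO₂: row 352.56–579.49 (AQI 51–100). (100−51)·(491.65−352.56)/(579.49−352.56) + 51 = 49·139.09/226.93 + 51 ≈ 81.03 → 81.
O₃: 0.04190 lies in 0.00000–0.05377, so I_lo=0, I_hi=50, C_lo=0.00000, C_hi=0.05377.
(50−0)/(0.05377−0.00000) × (0.04190−0.00000) + 0 = 50/0.05377 × 0.04190 + 0 ≈ 38.96 → 39.
SO₂: 260.14 lies in 187.80–269.14, so I_lo=101, I_hi=150, C_lo=187.80, C_hi=269.14.
(150−101)/(269.14−187.80) × (260.14−187.80) + 101 = 49/81.34 × 72.34 + 101 ≈ 144.58 → 145.
Sub-indices: PM2.5→100, PM10→108, CO→106, NO₂→81, O₃→39, SO₂→145. Overall AQI = max = 145; dominant pollutant is SO₂.
AQI 145: Unhealthy for Sensitive Groups.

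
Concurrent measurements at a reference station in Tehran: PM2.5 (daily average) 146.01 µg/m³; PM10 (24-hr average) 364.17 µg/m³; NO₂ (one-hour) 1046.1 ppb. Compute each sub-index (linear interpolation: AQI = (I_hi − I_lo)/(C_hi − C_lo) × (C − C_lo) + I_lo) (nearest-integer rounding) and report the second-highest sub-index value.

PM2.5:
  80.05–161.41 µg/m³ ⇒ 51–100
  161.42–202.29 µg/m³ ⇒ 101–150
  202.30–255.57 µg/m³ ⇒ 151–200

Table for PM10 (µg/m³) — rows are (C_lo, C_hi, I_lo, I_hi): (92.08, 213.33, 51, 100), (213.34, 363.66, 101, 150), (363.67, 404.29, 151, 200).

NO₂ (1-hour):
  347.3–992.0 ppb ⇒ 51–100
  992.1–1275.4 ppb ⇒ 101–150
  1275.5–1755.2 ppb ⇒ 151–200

PM2.5: 146.01 ∈ [80.05, 161.41] ↔ index [51, 100].
51 + (146.01−80.05)·(100−51)/(161.41−80.05) = 51 + 65.96·49/81.36 ≈ 90.73, so AQI = 91.
PM10: 364.17 lies in 363.67–404.29, so I_lo=151, I_hi=200, C_lo=363.67, C_hi=404.29.
(200−151)/(404.29−363.67) × (364.17−363.67) + 151 = 49/40.62 × 0.50 + 151 ≈ 151.60 → 152.
NO₂ 1046.1: bracket 992.1–1275.4 → index 101–150; slope 49/283.3, offset 54.0.
AQI = 101 + 49/283.3·54.0 ≈ 110.34 ⇒ 110.
Sub-indices: PM2.5→91, PM10→152, NO₂→110. Ranked high→low: 152, 110, 91. Second-highest sub-index = 110.

110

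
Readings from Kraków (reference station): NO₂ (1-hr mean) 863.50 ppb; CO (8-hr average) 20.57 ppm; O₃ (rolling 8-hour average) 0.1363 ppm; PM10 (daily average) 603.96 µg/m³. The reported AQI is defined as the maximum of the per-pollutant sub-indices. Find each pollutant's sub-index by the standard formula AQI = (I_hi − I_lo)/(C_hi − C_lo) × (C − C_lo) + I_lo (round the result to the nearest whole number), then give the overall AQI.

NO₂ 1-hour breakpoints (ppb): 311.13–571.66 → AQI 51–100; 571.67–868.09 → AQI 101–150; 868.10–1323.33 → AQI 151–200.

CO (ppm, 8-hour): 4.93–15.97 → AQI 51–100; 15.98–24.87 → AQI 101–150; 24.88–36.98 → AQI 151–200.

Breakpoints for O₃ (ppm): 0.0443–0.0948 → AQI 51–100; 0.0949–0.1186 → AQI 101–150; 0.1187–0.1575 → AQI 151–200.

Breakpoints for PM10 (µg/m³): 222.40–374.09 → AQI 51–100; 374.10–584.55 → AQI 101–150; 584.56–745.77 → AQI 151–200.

NO₂: 863.50 lies in 571.67–868.09, so I_lo=101, I_hi=150, C_lo=571.67, C_hi=868.09.
(150−101)/(868.09−571.67) × (863.50−571.67) + 101 = 49/296.42 × 291.83 + 101 ≈ 149.24 → 149.
CO 20.57: bracket 15.98–24.87 → index 101–150; slope 49/8.89, offset 4.59.
AQI = 101 + 49/8.89·4.59 ≈ 126.30 ⇒ 126.
O₃: row 0.1187–0.1575 (AQI 151–200). (200−151)·(0.1363−0.1187)/(0.1575−0.1187) + 151 = 49·0.0176/0.0388 + 151 ≈ 173.23 → 173.
PM10: row 584.56–745.77 (AQI 151–200). (200−151)·(603.96−584.56)/(745.77−584.56) + 151 = 49·19.40/161.21 + 151 ≈ 156.90 → 157.
Sub-indices: NO₂→149, CO→126, O₃→173, PM10→157. Overall AQI = max = 173; dominant pollutant is O₃.

173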